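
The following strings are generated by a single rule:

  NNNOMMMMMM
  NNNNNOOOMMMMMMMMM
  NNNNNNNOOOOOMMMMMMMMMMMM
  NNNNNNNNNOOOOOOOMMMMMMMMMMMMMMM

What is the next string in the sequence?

Each string has the form N^{2n+1} O^{2n-1} M^{3n+3} (n = 1, 2, …).
Setting n = 5 gives 11, 9, 18 characters in each block.

NNNNNNNNNNNOOOOOOOOOMMMMMMMMMMMMMMMMMM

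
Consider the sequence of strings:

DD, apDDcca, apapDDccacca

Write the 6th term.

Each term wraps the previous one in ap on the left and cca on the right.
From apapDDccacca, 3 further steps: apapDDccacca → apapapDDccaccacca → apapapapDDccaccaccacca → (answer).

apapapapapDDccaccaccaccacca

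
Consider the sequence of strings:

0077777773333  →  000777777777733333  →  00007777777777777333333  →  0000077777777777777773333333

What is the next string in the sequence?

The n-th term is n 0's then 3n+1 7's then n+2 3's, where the shown terms are n = 2, 3, 4, 5.
Setting n = 6 gives 6, 19, 8 characters in each block.

000000777777777777777777733333333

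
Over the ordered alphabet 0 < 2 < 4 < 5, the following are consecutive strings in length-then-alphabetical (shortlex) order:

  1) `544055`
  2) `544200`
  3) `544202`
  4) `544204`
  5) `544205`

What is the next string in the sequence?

The successor of 544205 increments the rightmost position that isn't already 5 and resets every position after it to 0.

544220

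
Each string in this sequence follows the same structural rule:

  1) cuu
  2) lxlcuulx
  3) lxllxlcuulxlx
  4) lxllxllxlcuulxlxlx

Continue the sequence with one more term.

lxllxllxllxlcuulxlxlxlx

Each term wraps the previous one in lxl on the left and lx on the right.
So the next term is lxl·lxllxllxlcuulxlxlx·lx.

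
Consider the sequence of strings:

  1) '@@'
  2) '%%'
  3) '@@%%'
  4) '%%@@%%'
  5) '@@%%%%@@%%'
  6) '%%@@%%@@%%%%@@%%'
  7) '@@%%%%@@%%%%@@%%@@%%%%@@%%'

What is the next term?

%%@@%%@@%%%%@@%%@@%%%%@@%%%%@@%%@@%%%%@@%%

Each term (from the third on) is the two preceding terms concatenated in order: term 3 = @@·%% = @@%%.
Continuing: %%@@%%@@%%%%@@%% · @@%%%%@@%%%%@@%%@@%%%%@@%% gives term 8.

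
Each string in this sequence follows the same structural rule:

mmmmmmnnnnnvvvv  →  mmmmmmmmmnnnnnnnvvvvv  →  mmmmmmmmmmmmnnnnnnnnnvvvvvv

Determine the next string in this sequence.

mmmmmmmmmmmmmmmnnnnnnnnnnnvvvvvvv

Each string has the form m^{3n} n^{2n+1} v^{n+2}, where the shown terms are n = 2, 3, 4.
For the next term, n = 5, so the run lengths are 15, 11, 7.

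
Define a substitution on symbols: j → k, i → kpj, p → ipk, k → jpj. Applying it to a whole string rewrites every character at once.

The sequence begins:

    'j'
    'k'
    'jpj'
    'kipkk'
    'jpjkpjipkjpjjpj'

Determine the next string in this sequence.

φ(jpjkpjipkjpjjpj) expands symbol-by-symbol to k ipk k jpj ipk k kpj ipk jpj k ipk k k ipk k; joining the 15 pieces gives the next term.

kipkkjpjipkkkpjipkjpjkipkkkipkk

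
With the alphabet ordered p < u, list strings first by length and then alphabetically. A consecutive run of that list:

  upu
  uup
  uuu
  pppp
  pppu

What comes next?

Find the rightmost character of pppu below u, bump it to the next letter, and reset everything to its right to p.

ppup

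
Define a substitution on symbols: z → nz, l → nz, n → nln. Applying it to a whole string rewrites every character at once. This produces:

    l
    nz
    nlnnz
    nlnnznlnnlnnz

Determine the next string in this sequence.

nlnnznlnnlnnznlnnznlnnlnnznlnnlnnz

Applying the rule to each of the 13 symbols of nlnnznlnnlnnz gives the pieces nln nz nln nln nz nln nz nln nln nz nln nln nz, which concatenate to the answer.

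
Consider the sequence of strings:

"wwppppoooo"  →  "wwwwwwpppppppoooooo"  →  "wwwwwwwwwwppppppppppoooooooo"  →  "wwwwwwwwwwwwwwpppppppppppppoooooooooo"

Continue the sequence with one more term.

Term n consists of 4n-2 w's, followed by 3n+1 p's, followed by 2n+2 o's (n = 1, 2, …).
At n = 5 the blocks have lengths 18, 16, 12.

wwwwwwwwwwwwwwwwwwppppppppppppppppoooooooooooo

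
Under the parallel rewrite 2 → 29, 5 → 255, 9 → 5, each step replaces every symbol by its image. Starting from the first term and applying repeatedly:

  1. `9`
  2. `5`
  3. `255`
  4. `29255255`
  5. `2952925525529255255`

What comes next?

29525529529255255292552552952925525529255255

Replace each of the 19 characters of 2952925525529255255 in place — 29 5 255 29 5 29 255 255 29 255 255 29 5 29 255 255 29 255 255 — and concatenate.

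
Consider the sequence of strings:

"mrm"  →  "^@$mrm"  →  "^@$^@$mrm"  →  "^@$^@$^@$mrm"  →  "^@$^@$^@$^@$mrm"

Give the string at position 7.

The strings grow by a fixed prefix ^@$ each time.
From ^@$^@$^@$^@$mrm, 2 further steps: ^@$^@$^@$^@$mrm → ^@$^@$^@$^@$^@$mrm → (answer).

^@$^@$^@$^@$^@$^@$mrm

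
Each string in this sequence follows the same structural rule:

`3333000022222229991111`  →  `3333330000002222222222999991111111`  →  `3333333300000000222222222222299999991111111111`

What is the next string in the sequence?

Reading off run lengths: 3 runs 4, 6, 8; 0 runs 4, 6, 8; 2 runs 7, 10, 13; 9 runs 3, 5, 7; 1 runs 4, 7, 10 — each is linear in n, where the shown terms are n = 2, 3, 4.
At n = 5 the blocks have lengths 10, 10, 16, 9, 13.

3333333333000000000022222222222222229999999991111111111111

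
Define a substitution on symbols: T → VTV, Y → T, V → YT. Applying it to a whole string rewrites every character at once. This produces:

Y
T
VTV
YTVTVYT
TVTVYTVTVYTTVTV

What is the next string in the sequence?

VTVYTVTVYTTVTVYTVTVYTTVTVVTVYTVTVYT

Replace each of the 15 characters of TVTVYTVTVYTTVTV in place — VTV YT VTV YT T VTV YT VTV YT T VTV VTV YT VTV YT — and concatenate.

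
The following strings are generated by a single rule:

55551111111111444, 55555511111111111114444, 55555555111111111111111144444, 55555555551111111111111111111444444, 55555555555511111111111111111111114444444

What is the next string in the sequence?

55555555555555111111111111111111111111144444444

Term n consists of 2n-2 5's, followed by 3n+1 1's, followed by n 4's, where the shown terms are n = 3, 4, 5, 6, 7.
For the next term, n = 8, so the run lengths are 14, 25, 8.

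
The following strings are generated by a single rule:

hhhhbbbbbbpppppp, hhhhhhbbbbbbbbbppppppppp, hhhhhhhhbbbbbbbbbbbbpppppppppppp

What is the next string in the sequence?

hhhhhhhhhhbbbbbbbbbbbbbbbppppppppppppppp

The n-th term is 2n h's then 3n b's then 3n p's, where the shown terms are n = 2, 3, 4.
For the next term, n = 5, so the run lengths are 10, 15, 15.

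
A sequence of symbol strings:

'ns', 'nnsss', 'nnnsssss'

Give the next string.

Each string has the form n^{n} s^{2n-1} (n = 1, 2, …).
At n = 4 the blocks have lengths 4, 7.

nnnnsssssss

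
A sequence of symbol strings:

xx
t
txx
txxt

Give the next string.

From term 3 onward, concatenate the last term with the second-to-last: t·xx = txx, txx·t = txxt, …
Continuing: txxt · txx gives term 5.

txxttxx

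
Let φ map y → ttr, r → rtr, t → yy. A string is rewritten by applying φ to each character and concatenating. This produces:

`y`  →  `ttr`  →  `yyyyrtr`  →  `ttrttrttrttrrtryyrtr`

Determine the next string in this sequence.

Rewriting the 20 symbols of ttrttrttrttrrtryyrtr one by one yields yy yy rtr yy yy rtr yy yy rtr yy yy rtr rtr yy rtr ttr ttr rtr yy rtr; concatenated:

yyyyrtryyyyrtryyyyrtryyyyrtrrtryyrtrttrttrrtryyrtr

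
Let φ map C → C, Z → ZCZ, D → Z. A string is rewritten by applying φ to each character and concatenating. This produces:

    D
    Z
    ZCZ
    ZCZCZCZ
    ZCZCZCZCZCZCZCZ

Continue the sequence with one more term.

Rewriting the 15 symbols of ZCZCZCZCZCZCZCZ one by one yields ZCZ C ZCZ C ZCZ C ZCZ C ZCZ C ZCZ C ZCZ C ZCZ; concatenated:

ZCZCZCZCZCZCZCZCZCZCZCZCZCZCZCZ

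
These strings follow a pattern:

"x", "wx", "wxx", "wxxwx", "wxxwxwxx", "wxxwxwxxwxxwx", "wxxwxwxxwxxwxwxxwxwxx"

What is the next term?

wxxwxwxxwxxwxwxxwxwxxwxxwxwxxwxxwx

From term 3 onward, concatenate the last term with the second-to-last: wx·x = wxx, wxx·wx = wxxwx, …
Continuing: wxxwxwxxwxxwxwxxwxwxx · wxxwxwxxwxxwx gives term 8.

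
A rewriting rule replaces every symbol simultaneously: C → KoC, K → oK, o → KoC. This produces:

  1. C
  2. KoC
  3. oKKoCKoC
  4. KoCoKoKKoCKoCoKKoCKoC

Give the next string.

Replace each of the 21 characters of KoCoKoKKoCKoCoKKoCKoC in place — oK KoC KoC KoC oK KoC oK oK KoC KoC oK KoC KoC KoC oK oK KoC KoC oK KoC KoC — and concatenate.

oKKoCKoCKoCoKKoCoKoKKoCKoCoKKoCKoCKoCoKoKKoCKoCoKKoCKoC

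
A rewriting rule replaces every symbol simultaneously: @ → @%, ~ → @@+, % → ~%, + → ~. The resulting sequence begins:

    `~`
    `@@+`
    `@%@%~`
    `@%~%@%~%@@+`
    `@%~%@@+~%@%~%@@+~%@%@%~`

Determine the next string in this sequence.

Applying the rule to each of the 23 symbols of @%~%@@+~%@%~%@@+~%@%@%~ gives the pieces @% ~% @@+ ~% @% @% ~ @@+ ~% @% ~% @@+ ~% @% @% ~ @@+ ~% @% ~% @% ~% @@+, which concatenate to the answer.

@%~%@@+~%@%@%~@@+~%@%~%@@+~%@%@%~@@+~%@%~%@%~%@@+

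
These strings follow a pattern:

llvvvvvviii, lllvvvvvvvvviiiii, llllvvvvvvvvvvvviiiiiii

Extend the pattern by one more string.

Reading off run lengths: l runs 2, 3, 4; v runs 6, 9, 12; i runs 3, 5, 7 — each is linear in n, where the shown terms are n = 2, 3, 4.
For the next term, n = 5, so the run lengths are 5, 15, 9.

lllllvvvvvvvvvvvvvvviiiiiiiii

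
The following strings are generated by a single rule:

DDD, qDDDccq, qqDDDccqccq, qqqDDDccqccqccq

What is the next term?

Each term wraps the previous one in q on the left and ccq on the right.
One more step from qqqDDDccqccqccq gives the answer.

qqqqDDDccqccqccqccq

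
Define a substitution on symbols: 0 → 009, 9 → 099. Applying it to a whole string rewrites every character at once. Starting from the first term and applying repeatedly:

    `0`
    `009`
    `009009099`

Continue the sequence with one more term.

009009099009009099009099099

Apply φ to 009009099 symbol by symbol: 0→009, 0→009, 9→099, 0→009, 0→009, 9→099, 0→009, 9→099, 9→099; joined: 009 009 099 009 009 099 009 099 099.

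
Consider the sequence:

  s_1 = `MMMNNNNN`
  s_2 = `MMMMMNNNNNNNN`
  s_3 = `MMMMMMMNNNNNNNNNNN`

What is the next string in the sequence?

Each string has the form M^{2n+1} N^{3n+2} (n = 1, 2, …).
At n = 4 the blocks have lengths 9, 14.

MMMMMMMMMNNNNNNNNNNNNNN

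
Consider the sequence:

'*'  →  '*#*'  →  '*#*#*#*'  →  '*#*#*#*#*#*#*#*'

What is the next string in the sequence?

Every step duplicates the string with '#' between the halves.
One more doubling of *#*#*#*#*#*#*#* gives the answer.

*#*#*#*#*#*#*#*#*#*#*#*#*#*#*#*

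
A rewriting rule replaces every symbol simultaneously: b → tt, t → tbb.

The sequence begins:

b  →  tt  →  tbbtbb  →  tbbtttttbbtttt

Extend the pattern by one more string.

Applying the rule to each of the 14 symbols of tbbtttttbbtttt gives the pieces tbb tt tt tbb tbb tbb tbb tbb tt tt tbb tbb tbb tbb, which concatenate to the answer.

tbbtttttbbtbbtbbtbbtbbtttttbbtbbtbbtbb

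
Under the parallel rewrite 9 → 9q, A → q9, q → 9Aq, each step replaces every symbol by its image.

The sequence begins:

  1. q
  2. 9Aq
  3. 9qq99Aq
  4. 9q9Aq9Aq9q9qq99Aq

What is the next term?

9q9Aq9qq99Aq9qq99Aq9q9Aq9q9Aq9Aq9q9qq99Aq

φ(9q9Aq9Aq9q9qq99Aq) expands symbol-by-symbol to 9q 9Aq 9q q9 9Aq 9q q9 9Aq 9q 9Aq 9q 9Aq 9Aq 9q 9q q9 9Aq; joining the 17 pieces gives the next term.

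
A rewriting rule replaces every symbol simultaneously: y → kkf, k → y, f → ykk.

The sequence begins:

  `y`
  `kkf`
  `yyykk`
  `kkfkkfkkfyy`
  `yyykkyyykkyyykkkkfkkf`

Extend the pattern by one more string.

Rewriting the 21 symbols of yyykkyyykkyyykkkkfkkf one by one yields kkf kkf kkf y y kkf kkf kkf y y kkf kkf kkf y y y y ykk y y ykk; concatenated:

kkfkkfkkfyykkfkkfkkfyykkfkkfkkfyyyyykkyyykk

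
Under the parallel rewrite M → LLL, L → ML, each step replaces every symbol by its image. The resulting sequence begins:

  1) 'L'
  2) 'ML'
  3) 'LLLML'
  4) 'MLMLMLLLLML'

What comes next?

LLLMLLLLMLLLLMLMLMLMLLLLML

Apply φ to MLMLMLLLLML symbol by symbol: M→LLL, L→ML, M→LLL, L→ML, M→LLL, L→ML, L→ML, L→ML, L→ML, M→LLL, L→ML; joined: LLL ML LLL ML LLL ML ML ML ML LLL ML.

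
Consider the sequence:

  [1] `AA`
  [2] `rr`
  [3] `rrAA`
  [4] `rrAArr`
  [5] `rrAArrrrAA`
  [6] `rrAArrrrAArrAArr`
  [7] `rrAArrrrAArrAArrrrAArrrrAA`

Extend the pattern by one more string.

rrAArrrrAArrAArrrrAArrrrAArrAArrrrAArrAArr

This is a Fibonacci-style word recurrence s(k) = s(k−1)·s(k−2): e.g. rr·AA = rrAA.
So term 8 is rrAArrrrAArrAArrrrAArrrrAA·rrAArrrrAArrAArr.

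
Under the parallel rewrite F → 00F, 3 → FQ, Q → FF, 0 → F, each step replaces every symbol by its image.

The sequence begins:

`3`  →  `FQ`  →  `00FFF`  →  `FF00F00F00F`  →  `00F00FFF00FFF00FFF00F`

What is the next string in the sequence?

Rewriting the 21 symbols of 00F00FFF00FFF00FFF00F one by one yields F F 00F F F 00F 00F 00F F F 00F 00F 00F F F 00F 00F 00F F F 00F; concatenated:

FF00FFF00F00F00FFF00F00F00FFF00F00F00FFF00F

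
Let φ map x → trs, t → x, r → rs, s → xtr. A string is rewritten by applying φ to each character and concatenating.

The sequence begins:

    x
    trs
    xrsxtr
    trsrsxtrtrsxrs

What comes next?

φ(trsrsxtrtrsxrs) expands symbol-by-symbol to x rs xtr rs xtr trs x rs x rs xtr trs rs xtr; joining the 14 pieces gives the next term.

xrsxtrrsxtrtrsxrsxrsxtrtrsrsxtr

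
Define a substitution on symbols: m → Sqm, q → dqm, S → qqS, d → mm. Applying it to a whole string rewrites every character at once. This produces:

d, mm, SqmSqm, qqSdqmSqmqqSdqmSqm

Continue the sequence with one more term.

Applying the rule to each of the 18 symbols of qqSdqmSqmqqSdqmSqm gives the pieces dqm dqm qqS mm dqm Sqm qqS dqm Sqm dqm dqm qqS mm dqm Sqm qqS dqm Sqm, which concatenate to the answer.

dqmdqmqqSmmdqmSqmqqSdqmSqmdqmdqmqqSmmdqmSqmqqSdqmSqm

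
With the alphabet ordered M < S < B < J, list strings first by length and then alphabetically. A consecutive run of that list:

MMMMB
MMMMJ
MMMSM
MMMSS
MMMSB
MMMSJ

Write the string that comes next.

MMMBM

Treat MMMSJ as a base-4 numeral over the given alphabet and add one, carrying through any trailing J's.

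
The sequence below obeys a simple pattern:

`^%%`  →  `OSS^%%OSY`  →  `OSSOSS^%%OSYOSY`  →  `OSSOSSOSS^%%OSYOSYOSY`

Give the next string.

Each term wraps the previous one in OSS on the left and OSY on the right.
One more step from OSSOSSOSS^%%OSYOSYOSY gives the answer.

OSSOSSOSSOSS^%%OSYOSYOSYOSY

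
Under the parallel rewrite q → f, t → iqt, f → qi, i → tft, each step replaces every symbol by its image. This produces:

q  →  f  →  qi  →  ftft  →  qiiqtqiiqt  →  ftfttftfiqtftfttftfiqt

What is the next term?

Rewriting the 22 symbols of ftfttftfiqtftfttftfiqt one by one yields qi iqt qi iqt iqt qi iqt qi tft f iqt qi iqt qi iqt iqt qi iqt qi tft f iqt; concatenated:

qiiqtqiiqtiqtqiiqtqitftfiqtqiiqtqiiqtiqtqiiqtqitftfiqt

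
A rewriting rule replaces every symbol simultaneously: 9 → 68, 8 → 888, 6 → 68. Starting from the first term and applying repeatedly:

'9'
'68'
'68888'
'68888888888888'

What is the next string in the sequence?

68888888888888888888888888888888888888888

Replace each of the 14 characters of 68888888888888 in place — 68 888 888 888 888 888 888 888 888 888 888 888 888 888 — and concatenate.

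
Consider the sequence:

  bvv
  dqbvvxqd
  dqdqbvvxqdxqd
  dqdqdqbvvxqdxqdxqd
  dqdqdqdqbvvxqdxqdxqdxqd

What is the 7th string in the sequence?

dqdqdqdqdqdqbvvxqdxqdxqdxqdxqdxqd

Every step adds dq to the front and xqd to the end of the previous string.
From dqdqdqdqbvvxqdxqdxqdxqd, 2 further steps: dqdqdqdqbvvxqdxqdxqdxqd → dqdqdqdqdqbvvxqdxqdxqdxqdxqd → (answer).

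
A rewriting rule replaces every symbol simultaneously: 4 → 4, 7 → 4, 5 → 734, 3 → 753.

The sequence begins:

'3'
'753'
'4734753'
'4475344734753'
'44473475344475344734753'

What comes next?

444475344734753444473475344475344734753

φ(44473475344475344734753) expands symbol-by-symbol to 4 4 4 4 753 4 4 734 753 4 4 4 4 734 753 4 4 4 753 4 4 734 753; joining the 23 pieces gives the next term.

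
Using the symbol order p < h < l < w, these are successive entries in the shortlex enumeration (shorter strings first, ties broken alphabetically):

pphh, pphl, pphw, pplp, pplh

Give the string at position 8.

ppwp

Advancing 3 positions from pplh through pplh → ppll → pplw reaches term 8.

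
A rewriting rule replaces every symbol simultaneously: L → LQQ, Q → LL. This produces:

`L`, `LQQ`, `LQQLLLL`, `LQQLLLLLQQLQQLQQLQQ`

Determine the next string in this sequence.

LQQLLLLLQQLQQLQQLQQLQQLLLLLQQLLLLLQQLLLLLQQLLLL

φ(LQQLLLLLQQLQQLQQLQQ) expands symbol-by-symbol to LQQ LL LL LQQ LQQ LQQ LQQ LQQ LL LL LQQ LL LL LQQ LL LL LQQ LL LL; joining the 19 pieces gives the next term.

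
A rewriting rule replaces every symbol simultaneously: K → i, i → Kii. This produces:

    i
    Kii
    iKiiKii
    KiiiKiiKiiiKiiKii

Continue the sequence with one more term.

φ(KiiiKiiKiiiKiiKii) expands symbol-by-symbol to i Kii Kii Kii i Kii Kii i Kii Kii Kii i Kii Kii i Kii Kii; joining the 17 pieces gives the next term.

iKiiKiiKiiiKiiKiiiKiiKiiKiiiKiiKiiiKiiKii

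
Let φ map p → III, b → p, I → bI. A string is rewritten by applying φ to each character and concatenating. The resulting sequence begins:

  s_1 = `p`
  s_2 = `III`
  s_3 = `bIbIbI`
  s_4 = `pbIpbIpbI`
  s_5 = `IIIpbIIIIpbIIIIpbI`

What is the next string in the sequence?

bIbIbIIIIpbIbIbIbIIIIpbIbIbIbIIIIpbI

Replace each of the 18 characters of IIIpbIIIIpbIIIIpbI in place — bI bI bI III p bI bI bI bI III p bI bI bI bI III p bI — and concatenate.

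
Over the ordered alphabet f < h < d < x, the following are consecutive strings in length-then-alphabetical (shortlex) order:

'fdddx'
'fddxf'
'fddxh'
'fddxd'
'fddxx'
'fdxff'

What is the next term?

fdxfh

The successor of fdxff increments the rightmost position that isn't already x and resets every position after it to f.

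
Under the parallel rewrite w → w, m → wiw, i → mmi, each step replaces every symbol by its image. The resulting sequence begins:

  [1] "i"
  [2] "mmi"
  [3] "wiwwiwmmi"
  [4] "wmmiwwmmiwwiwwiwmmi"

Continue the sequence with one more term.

Rewriting the 19 symbols of wmmiwwmmiwwiwwiwmmi one by one yields w wiw wiw mmi w w wiw wiw mmi w w mmi w w mmi w wiw wiw mmi; concatenated:

wwiwwiwmmiwwwiwwiwmmiwwmmiwwmmiwwiwwiwmmi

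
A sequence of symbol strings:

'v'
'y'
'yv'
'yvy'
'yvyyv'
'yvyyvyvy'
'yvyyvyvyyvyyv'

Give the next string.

yvyyvyvyyvyyvyvyyvyvy

From term 3 onward, concatenate the last term with the second-to-last: y·v = yv, yv·y = yvy, …
So term 8 is yvyyvyvyyvyyv·yvyyvyvy.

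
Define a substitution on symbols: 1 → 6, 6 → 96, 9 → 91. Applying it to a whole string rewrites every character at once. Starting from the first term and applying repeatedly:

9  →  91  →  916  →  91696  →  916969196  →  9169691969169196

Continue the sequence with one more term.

9169691969169196916969169196

φ(9169691969169196) expands symbol-by-symbol to 91 6 96 91 96 91 6 91 96 91 6 96 91 6 91 96; joining the 16 pieces gives the next term.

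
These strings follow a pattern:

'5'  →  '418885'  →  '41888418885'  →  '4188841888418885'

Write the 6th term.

Each term is the previous one with 41888 prepended.
From 4188841888418885, 2 further steps: 4188841888418885 → 418884188841888418885 → (answer).

41888418884188841888418885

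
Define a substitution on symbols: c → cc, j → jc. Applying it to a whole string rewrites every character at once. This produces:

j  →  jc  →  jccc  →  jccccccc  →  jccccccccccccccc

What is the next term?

jccccccccccccccccccccccccccccccc

φ(jccccccccccccccc) expands symbol-by-symbol to jc cc cc cc cc cc cc cc cc cc cc cc cc cc cc cc; joining the 16 pieces gives the next term.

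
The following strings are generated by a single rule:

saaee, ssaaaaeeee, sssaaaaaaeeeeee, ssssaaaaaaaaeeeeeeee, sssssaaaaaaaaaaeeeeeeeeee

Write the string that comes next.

ssssssaaaaaaaaaaaaeeeeeeeeeeee

Each string has the form s^{n} a^{2n} e^{2n} (n = 1, 2, …).
Setting n = 6 gives 6, 12, 12 characters in each block.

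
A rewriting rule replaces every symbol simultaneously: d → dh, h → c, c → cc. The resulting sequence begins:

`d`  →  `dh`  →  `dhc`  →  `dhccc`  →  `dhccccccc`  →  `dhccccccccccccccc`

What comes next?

Applying the rule to each of the 17 symbols of dhccccccccccccccc gives the pieces dh c cc cc cc cc cc cc cc cc cc cc cc cc cc cc cc, which concatenate to the answer.

dhccccccccccccccccccccccccccccccc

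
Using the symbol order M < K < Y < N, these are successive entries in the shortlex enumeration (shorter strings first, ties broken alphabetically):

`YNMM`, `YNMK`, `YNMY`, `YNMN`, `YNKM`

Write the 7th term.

Continuing the enumeration 2 steps past YNKM: YNKM → YNKK → (answer).

YNKY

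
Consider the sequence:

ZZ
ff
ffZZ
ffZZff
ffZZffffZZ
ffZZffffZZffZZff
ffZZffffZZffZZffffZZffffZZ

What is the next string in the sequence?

This is a Fibonacci-style word recurrence s(k) = s(k−1)·s(k−2): e.g. ff·ZZ = ffZZ.
Continuing: ffZZffffZZffZZffffZZffffZZ · ffZZffffZZffZZff gives term 8.

ffZZffffZZffZZffffZZffffZZffZZffffZZffZZff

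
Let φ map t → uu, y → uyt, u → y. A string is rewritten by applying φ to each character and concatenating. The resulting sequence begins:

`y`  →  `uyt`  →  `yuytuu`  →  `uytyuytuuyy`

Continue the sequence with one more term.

Expanding uytyuytuuyy: u→y, y→uyt, t→uu, y→uyt, u→y, y→uyt, t→uu, u→y, u→y, y→uyt, y→uyt. Concatenated: y uyt uu uyt y uyt uu y y uyt uyt.

yuytuuuytyuytuuyyuytuyt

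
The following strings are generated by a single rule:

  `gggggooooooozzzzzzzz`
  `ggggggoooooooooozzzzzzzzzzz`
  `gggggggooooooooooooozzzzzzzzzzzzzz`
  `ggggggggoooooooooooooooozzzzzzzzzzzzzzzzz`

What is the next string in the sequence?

The n-th term is n+3 g's then 3n+1 o's then 3n+2 z's, where the shown terms are n = 2, 3, 4, 5.
For the next term, n = 6, so the run lengths are 9, 19, 20.

gggggggggooooooooooooooooooozzzzzzzzzzzzzzzzzzzz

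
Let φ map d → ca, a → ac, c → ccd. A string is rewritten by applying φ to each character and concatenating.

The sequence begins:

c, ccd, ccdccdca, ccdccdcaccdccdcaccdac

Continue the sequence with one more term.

ccdccdcaccdccdcaccdacccdccdcaccdccdcaccdacccdccdcaacccd

φ(ccdccdcaccdccdcaccdac) expands symbol-by-symbol to ccd ccd ca ccd ccd ca ccd ac ccd ccd ca ccd ccd ca ccd ac ccd ccd ca ac ccd; joining the 21 pieces gives the next term.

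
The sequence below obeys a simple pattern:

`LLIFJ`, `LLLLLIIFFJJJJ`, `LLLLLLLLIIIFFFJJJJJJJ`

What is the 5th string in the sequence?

Each string has the form L^{3n-1} I^{n} F^{n} J^{3n-2} (n = 1, 2, …).
Setting n = 5 gives 14, 5, 5, 13 characters in each block.

LLLLLLLLLLLLLLIIIIIFFFFFJJJJJJJJJJJJJ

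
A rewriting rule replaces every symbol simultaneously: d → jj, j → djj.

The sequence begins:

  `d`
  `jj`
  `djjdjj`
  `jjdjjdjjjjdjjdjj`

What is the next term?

Replace each of the 16 characters of jjdjjdjjjjdjjdjj in place — djj djj jj djj djj jj djj djj djj djj jj djj djj jj djj djj — and concatenate.

djjdjjjjdjjdjjjjdjjdjjdjjdjjjjdjjdjjjjdjjdjj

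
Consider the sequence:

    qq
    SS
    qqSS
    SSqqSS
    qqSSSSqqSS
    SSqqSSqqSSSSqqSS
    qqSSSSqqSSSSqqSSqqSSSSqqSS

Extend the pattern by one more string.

SSqqSSqqSSSSqqSSqqSSSSqqSSSSqqSSqqSSSSqqSS

From term 3 onward, concatenate the second-to-last term with the last: qq·SS = qqSS, SS·qqSS = SSqqSS, …
So term 8 is SSqqSSqqSSSSqqSS·qqSSSSqqSSSSqqSSqqSSSSqqSS.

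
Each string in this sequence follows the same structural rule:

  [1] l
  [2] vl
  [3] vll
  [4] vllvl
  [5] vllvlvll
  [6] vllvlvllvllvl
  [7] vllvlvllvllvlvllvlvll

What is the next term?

vllvlvllvllvlvllvlvllvllvlvllvllvl

From term 3 onward, concatenate the last term with the second-to-last: vl·l = vll, vll·vl = vllvl, …
Continuing: vllvlvllvllvlvllvlvll · vllvlvllvllvl gives term 8.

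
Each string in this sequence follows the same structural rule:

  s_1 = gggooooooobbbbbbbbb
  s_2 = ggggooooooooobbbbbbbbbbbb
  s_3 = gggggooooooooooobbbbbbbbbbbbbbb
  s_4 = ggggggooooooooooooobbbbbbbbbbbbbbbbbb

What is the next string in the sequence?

gggggggooooooooooooooobbbbbbbbbbbbbbbbbbbbb

Term n consists of n g's, followed by 2n+1 o's, followed by 3n b's, where the shown terms are n = 3, 4, 5, 6.
For the next term, n = 7, so the run lengths are 7, 15, 21.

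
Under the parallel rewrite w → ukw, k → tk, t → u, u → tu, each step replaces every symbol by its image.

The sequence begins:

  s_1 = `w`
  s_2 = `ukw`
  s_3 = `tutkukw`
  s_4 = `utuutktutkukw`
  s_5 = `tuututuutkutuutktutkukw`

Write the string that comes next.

φ(tuututuutkutuutktutkukw) expands symbol-by-symbol to u tu tu u tu u tu tu u tk tu u tu tu u tk u tu u tk tu tk ukw; joining the 23 pieces gives the next term.

ututuutuututuutktuututuutkutuutktutkukw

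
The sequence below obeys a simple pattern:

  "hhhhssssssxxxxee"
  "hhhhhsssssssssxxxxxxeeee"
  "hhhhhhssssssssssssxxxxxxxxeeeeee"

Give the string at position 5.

Term n consists of n+3 h's, followed by 3n+3 s's, followed by 2n+2 x's, followed by 2n e's (n = 1, 2, …).
At n = 5 the blocks have lengths 8, 18, 12, 10.

hhhhhhhhssssssssssssssssssxxxxxxxxxxxxeeeeeeeeee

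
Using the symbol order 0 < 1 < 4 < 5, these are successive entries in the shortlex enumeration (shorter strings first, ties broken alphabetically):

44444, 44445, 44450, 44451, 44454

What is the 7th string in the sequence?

44500

Advancing 2 positions from 44454 through 44454 → 44455 reaches term 7.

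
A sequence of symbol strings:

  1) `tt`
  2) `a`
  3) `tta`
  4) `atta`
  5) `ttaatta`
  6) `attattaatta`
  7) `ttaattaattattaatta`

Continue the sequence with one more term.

attattaattattaattaattattaatta

Each term (from the third on) is the two preceding terms concatenated in order: term 3 = tt·a = tta.
So term 8 is attattaatta·ttaattaattattaatta.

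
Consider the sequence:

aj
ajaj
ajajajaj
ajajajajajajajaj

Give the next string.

ajajajajajajajajajajajajajajajaj

Every step duplicates the string.
So the next term is two copies of ajajajajajajajaj.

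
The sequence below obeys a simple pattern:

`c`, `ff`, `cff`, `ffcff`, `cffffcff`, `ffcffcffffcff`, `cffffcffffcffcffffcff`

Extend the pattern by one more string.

From term 3 onward, concatenate the second-to-last term with the last: c·ff = cff, ff·cff = ffcff, …
The next term joins ffcffcffffcff and cffffcffffcffcffffcff.

ffcffcffffcffcffffcffffcffcffffcff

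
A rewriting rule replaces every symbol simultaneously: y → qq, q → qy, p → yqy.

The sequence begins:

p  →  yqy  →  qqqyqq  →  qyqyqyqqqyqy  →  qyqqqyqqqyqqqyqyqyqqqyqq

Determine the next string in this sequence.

Rewriting the 24 symbols of qyqqqyqqqyqqqyqyqyqqqyqq one by one yields qy qq qy qy qy qq qy qy qy qq qy qy qy qq qy qq qy qq qy qy qy qq qy qy; concatenated:

qyqqqyqyqyqqqyqyqyqqqyqyqyqqqyqqqyqqqyqyqyqqqyqy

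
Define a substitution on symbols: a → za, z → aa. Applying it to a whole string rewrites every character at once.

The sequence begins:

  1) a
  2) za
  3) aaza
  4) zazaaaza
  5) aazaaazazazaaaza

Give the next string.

zazaaazazazaaazaaazaaazazazaaaza

Replace each of the 16 characters of aazaaazazazaaaza in place — za za aa za za za aa za aa za aa za za za aa za — and concatenate.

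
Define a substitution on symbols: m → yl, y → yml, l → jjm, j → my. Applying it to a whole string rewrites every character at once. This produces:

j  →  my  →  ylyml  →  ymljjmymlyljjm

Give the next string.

ymlyljjmmymyylymlyljjmymljjmmymyyl

φ(ymljjmymlyljjm) expands symbol-by-symbol to yml yl jjm my my yl yml yl jjm yml jjm my my yl; joining the 14 pieces gives the next term.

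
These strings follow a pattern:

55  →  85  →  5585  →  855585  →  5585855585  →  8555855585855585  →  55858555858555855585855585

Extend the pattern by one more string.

855585558585558555858555858555855585855585

This is a Fibonacci-style word recurrence s(k) = s(k−2)·s(k−1): e.g. 55·85 = 5585.
The next term joins 8555855585855585 and 55858555858555855585855585.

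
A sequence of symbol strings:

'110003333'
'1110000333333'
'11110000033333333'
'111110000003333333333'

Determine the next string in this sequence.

Term n consists of n 1's, followed by n+1 0's, followed by 2n 3's, where the shown terms are n = 2, 3, 4, 5.
For the next term, n = 6, so the run lengths are 6, 7, 12.

1111110000000333333333333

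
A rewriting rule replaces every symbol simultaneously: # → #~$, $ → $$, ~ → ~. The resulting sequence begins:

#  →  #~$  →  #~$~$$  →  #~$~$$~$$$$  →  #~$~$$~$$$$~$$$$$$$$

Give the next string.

Rewriting the 20 symbols of #~$~$$~$$$$~$$$$$$$$ one by one yields #~$ ~ $$ ~ $$ $$ ~ $$ $$ $$ $$ ~ $$ $$ $$ $$ $$ $$ $$ $$; concatenated:

#~$~$$~$$$$~$$$$$$$$~$$$$$$$$$$$$$$$$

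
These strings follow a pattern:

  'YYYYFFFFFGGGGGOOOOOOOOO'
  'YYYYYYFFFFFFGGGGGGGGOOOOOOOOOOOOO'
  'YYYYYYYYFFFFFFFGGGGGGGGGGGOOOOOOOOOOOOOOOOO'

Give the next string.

Reading off run lengths: Y runs 4, 6, 8; F runs 5, 6, 7; G runs 5, 8, 11; O runs 9, 13, 17 — each is linear in n, where the shown terms are n = 2, 3, 4.
At n = 5 the blocks have lengths 10, 8, 14, 21.

YYYYYYYYYYFFFFFFFFGGGGGGGGGGGGGGOOOOOOOOOOOOOOOOOOOOO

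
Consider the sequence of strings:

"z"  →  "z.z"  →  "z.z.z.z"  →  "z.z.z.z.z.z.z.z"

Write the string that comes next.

Each string is two copies of the previous one joined by '.'.
One more doubling of z.z.z.z.z.z.z.z gives the answer.

z.z.z.z.z.z.z.z.z.z.z.z.z.z.z.z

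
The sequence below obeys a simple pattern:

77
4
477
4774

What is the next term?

From term 3 onward, concatenate the last term with the second-to-last: 4·77 = 477, 477·4 = 4774, …
Continuing: 4774 · 477 gives term 5.

4774477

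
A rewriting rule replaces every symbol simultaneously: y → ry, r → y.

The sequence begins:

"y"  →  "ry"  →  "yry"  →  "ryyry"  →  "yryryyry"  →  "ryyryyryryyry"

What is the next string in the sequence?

yryryyryryyryyryryyry

Applying the rule to each of the 13 symbols of ryyryyryryyry gives the pieces y ry ry y ry ry y ry y ry ry y ry, which concatenate to the answer.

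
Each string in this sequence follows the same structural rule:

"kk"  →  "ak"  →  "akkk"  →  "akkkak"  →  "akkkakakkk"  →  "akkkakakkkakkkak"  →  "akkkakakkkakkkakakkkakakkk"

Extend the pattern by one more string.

This is a Fibonacci-style word recurrence s(k) = s(k−1)·s(k−2): e.g. ak·kk = akkk.
Continuing: akkkakakkkakkkakakkkakakkk · akkkakakkkakkkak gives term 8.

akkkakakkkakkkakakkkakakkkakkkakakkkakkkak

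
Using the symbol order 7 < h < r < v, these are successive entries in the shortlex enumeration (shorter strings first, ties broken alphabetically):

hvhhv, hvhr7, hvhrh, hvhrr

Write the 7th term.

Stepping forward 3 times from hvhrr: hvhrr → hvhrv → hvhv7, then the target.

hvhvh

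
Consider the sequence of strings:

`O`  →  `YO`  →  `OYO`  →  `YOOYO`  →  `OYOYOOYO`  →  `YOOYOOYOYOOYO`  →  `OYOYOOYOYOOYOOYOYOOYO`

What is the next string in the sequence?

This is a Fibonacci-style word recurrence s(k) = s(k−2)·s(k−1): e.g. O·YO = OYO.
Continuing: YOOYOOYOYOOYO · OYOYOOYOYOOYOOYOYOOYO gives term 8.

YOOYOOYOYOOYOOYOYOOYOYOOYOOYOYOOYO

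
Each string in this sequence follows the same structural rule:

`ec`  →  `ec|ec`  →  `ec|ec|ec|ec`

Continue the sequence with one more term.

ec|ec|ec|ec|ec|ec|ec|ec

s(k+1) = s(k)·|·s(k) — each term doubles the last with '|' between the halves.
So the next term is two copies of ec|ec|ec|ec with '|' between the halves.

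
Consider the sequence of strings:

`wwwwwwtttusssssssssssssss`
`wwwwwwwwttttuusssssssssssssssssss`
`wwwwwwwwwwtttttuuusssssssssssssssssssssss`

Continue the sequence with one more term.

Reading off run lengths: w runs 6, 8, 10; t runs 3, 4, 5; u runs 1, 2, 3; s runs 15, 19, 23 — each is linear in n, where the shown terms are n = 3, 4, 5.
Setting n = 6 gives 12, 6, 4, 27 characters in each block.

wwwwwwwwwwwwttttttuuuusssssssssssssssssssssssssss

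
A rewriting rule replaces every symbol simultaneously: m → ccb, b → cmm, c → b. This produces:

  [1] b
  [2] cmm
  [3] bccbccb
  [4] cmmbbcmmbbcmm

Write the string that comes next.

bccbccbcmmcmmbccbccbcmmcmmbccbccb

Replace each of the 13 characters of cmmbbcmmbbcmm in place — b ccb ccb cmm cmm b ccb ccb cmm cmm b ccb ccb — and concatenate.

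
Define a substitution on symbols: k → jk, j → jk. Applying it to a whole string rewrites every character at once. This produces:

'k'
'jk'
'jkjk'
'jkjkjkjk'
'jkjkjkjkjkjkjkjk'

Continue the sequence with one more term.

φ(jkjkjkjkjkjkjkjk) expands symbol-by-symbol to jk jk jk jk jk jk jk jk jk jk jk jk jk jk jk jk; joining the 16 pieces gives the next term.

jkjkjkjkjkjkjkjkjkjkjkjkjkjkjkjk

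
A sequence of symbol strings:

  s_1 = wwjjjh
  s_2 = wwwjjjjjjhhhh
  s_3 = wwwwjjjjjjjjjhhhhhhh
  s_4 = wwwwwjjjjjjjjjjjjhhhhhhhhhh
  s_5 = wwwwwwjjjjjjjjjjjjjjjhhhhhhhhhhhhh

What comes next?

Reading off run lengths: w runs 2, 3, 4, 5, 6; j runs 3, 6, 9, 12, 15; h runs 1, 4, 7, 10, 13 — each is linear in n (n = 1, 2, …).
Setting n = 6 gives 7, 18, 16 characters in each block.

wwwwwwwjjjjjjjjjjjjjjjjjjhhhhhhhhhhhhhhhh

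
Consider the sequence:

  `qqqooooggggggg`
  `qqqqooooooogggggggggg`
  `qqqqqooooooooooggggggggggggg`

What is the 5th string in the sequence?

Each string has the form q^{n+1} o^{3n-2} g^{3n+1}, where the shown terms are n = 2, 3, 4.
Setting n = 6 gives 7, 16, 19 characters in each block.

qqqqqqqooooooooooooooooggggggggggggggggggg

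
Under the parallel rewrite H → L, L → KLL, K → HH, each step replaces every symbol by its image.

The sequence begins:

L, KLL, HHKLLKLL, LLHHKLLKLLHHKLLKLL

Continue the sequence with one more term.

Rewriting the 18 symbols of LLHHKLLKLLHHKLLKLL one by one yields KLL KLL L L HH KLL KLL HH KLL KLL L L HH KLL KLL HH KLL KLL; concatenated:

KLLKLLLLHHKLLKLLHHKLLKLLLLHHKLLKLLHHKLLKLL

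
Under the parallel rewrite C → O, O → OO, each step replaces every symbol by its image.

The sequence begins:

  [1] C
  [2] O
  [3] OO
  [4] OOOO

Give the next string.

Rewriting each symbol of OOOO: O→OO, O→OO, O→OO, O→OO, which concatenates to OO OO OO OO.

OOOOOOOO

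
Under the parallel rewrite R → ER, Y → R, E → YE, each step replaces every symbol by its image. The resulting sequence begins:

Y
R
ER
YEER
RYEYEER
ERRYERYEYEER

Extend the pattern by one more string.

YEERERRYEERRYERYEYEER

Apply φ to ERRYERYEYEER symbol by symbol: E→YE, R→ER, R→ER, Y→R, E→YE, R→ER, Y→R, E→YE, Y→R, E→YE, E→YE, R→ER; joined: YE ER ER R YE ER R YE R YE YE ER.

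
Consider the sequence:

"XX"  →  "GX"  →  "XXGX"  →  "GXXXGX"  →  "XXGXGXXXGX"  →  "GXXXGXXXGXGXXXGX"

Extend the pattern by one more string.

Each term (from the third on) is the two preceding terms concatenated in order: term 3 = XX·GX = XXGX.
Continuing: XXGXGXXXGX · GXXXGXXXGXGXXXGX gives term 7.

XXGXGXXXGXGXXXGXXXGXGXXXGX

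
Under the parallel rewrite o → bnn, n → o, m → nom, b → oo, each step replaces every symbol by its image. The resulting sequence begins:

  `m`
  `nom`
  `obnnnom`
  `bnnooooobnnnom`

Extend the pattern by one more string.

Replace each of the 14 characters of bnnooooobnnnom in place — oo o o bnn bnn bnn bnn bnn oo o o o bnn nom — and concatenate.

oooobnnbnnbnnbnnbnnooooobnnnom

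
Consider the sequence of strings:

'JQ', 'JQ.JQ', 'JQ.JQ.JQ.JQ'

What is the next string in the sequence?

JQ.JQ.JQ.JQ.JQ.JQ.JQ.JQ

s(k+1) = s(k)·.·s(k) — each term doubles the last with '.' between the halves.
So the next term is two copies of JQ.JQ.JQ.JQ with '.' between the halves.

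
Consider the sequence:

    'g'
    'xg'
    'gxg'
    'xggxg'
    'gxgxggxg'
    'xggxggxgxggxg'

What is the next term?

This is a Fibonacci-style word recurrence s(k) = s(k−2)·s(k−1): e.g. g·xg = gxg.
The next term joins gxgxggxg and xggxggxgxggxg.

gxgxggxgxggxggxgxggxg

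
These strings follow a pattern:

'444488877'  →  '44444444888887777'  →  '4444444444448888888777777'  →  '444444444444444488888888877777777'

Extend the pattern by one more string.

Each string has the form 4^{4n} 8^{2n+1} 7^{2n} (n = 1, 2, …).
For the next term, n = 5, so the run lengths are 20, 11, 10.

44444444444444444444888888888887777777777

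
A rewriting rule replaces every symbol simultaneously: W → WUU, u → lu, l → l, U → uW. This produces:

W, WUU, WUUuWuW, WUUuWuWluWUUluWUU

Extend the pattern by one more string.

φ(WUUuWuWluWUUluWUU) expands symbol-by-symbol to WUU uW uW lu WUU lu WUU l lu WUU uW uW l lu WUU uW uW; joining the 17 pieces gives the next term.

WUUuWuWluWUUluWUUlluWUUuWuWlluWUUuWuW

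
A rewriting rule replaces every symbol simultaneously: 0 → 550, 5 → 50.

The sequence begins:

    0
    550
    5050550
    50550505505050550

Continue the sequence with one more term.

Applying the rule to each of the 17 symbols of 50550505505050550 gives the pieces 50 550 50 50 550 50 550 50 50 550 50 550 50 550 50 50 550, which concatenate to the answer.

50550505055050550505055050550505505050550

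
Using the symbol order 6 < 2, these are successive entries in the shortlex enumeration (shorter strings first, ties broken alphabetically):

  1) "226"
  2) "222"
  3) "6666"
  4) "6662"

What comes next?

6626

Find the rightmost character of 6662 below 2, bump it to the next letter, and reset everything to its right to 6.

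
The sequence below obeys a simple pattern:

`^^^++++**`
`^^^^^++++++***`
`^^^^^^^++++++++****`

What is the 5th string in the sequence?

^^^^^^^^^^^++++++++++++******

Term n consists of 2n-1 ^'s, followed by 2n +'s, followed by n *'s, where the shown terms are n = 2, 3, 4.
For term 5, n = 6, so the run lengths are 11, 12, 6.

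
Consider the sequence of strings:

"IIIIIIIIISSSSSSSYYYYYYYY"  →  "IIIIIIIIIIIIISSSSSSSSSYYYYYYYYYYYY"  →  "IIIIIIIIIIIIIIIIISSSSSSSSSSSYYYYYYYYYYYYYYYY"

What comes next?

IIIIIIIIIIIIIIIIIIIIISSSSSSSSSSSSSYYYYYYYYYYYYYYYYYYYY

Each string has the form I^{4n+1} S^{2n+3} Y^{4n}, where the shown terms are n = 2, 3, 4.
For the next term, n = 5, so the run lengths are 21, 13, 20.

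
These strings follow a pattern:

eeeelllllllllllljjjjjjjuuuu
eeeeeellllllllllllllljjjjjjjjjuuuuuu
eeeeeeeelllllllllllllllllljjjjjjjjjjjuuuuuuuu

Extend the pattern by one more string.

Term n consists of 2n-2 e's, followed by 3n+3 l's, followed by 2n+1 j's, followed by 2n-2 u's, where the shown terms are n = 3, 4, 5.
For the next term, n = 6, so the run lengths are 10, 21, 13, 10.

eeeeeeeeeellllllllllllllllllllljjjjjjjjjjjjjuuuuuuuuuu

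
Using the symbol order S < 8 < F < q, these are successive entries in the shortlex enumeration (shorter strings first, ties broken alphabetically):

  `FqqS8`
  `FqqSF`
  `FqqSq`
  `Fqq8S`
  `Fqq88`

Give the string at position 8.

Stepping forward 3 times from Fqq88: Fqq88 → Fqq8F → Fqq8q, then the target.

FqqFS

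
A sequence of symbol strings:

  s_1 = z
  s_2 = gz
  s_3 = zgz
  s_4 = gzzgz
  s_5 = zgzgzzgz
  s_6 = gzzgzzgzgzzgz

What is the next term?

Each term (from the third on) is the two preceding terms concatenated in order: term 3 = z·gz = zgz.
So term 7 is zgzgzzgz·gzzgzzgzgzzgz.

zgzgzzgzgzzgzzgzgzzgz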